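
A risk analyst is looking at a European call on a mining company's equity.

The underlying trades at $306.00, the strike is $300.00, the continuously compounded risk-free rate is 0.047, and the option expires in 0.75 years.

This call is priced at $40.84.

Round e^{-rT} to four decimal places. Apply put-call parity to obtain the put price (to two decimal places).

$24.46

e^(−rT) = e^(−0.047·0.75) = 0.9654
Put-call parity: C − P = S − K·e^(−rT) = 306 − 300·0.9654 = 306 − 289.6200 = 16.3800
P = C − (C − P) = 40.84 − (16.3800) = 24.4600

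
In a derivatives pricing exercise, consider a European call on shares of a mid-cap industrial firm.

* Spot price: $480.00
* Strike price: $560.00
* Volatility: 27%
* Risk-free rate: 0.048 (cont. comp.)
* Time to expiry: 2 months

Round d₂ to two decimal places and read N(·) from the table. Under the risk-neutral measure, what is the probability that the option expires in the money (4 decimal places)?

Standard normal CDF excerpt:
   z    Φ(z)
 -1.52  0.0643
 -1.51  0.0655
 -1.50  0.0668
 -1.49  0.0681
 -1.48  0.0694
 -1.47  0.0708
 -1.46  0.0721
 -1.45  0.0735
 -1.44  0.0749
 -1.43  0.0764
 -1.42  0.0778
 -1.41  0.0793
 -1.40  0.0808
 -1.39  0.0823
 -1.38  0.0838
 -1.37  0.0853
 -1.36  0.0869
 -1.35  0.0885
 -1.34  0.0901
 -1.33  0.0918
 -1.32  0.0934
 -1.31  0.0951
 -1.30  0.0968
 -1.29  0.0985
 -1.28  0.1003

0.0838

T = 0.1667;  σ√T = 0.1102
d₁ = [ln(480/560) + (0.048 + 0.27²/2)·0.1667] / 0.1102 = [-0.1542 + 0.0141] / 0.1102 = -1.2708 ≈ -1.27
d₂ = d₁ − σ√T = -1.2708 − 0.1102 = -1.3810 ≈ -1.38
Pr(exercise) under Q = N(d₂) = 0.0838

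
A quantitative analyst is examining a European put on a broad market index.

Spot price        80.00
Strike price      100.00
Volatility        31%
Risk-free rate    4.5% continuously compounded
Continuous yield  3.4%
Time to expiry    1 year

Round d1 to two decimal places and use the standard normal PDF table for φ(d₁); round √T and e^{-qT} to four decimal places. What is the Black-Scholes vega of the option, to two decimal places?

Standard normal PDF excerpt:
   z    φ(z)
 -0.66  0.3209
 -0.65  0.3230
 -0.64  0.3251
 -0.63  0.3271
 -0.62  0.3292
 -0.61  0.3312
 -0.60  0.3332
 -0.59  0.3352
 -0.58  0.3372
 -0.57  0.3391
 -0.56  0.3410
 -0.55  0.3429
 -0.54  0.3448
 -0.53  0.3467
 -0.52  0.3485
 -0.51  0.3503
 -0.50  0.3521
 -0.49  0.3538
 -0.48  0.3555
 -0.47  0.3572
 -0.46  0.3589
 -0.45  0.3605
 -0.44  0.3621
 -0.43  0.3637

σ√T = 0.31 × 1.0000 = 0.3100
d₁ = [ln(80/100) + (0.045 − 0.034 + 0.31²/2)·1] / 0.3100 = [-0.2231 + 0.0590] / 0.3100 = -0.5293 ⇒ -0.53
√T = √1 = 1.0000
φ(d₁) = φ(-0.53) = 0.3467
exp(−qT) = exp(−0.034·1) = 0.9666
vega = S·exp(−qT)·φ(d₁)·√T = 80·0.9666·0.3467·1.0000 = 26.8096

26.81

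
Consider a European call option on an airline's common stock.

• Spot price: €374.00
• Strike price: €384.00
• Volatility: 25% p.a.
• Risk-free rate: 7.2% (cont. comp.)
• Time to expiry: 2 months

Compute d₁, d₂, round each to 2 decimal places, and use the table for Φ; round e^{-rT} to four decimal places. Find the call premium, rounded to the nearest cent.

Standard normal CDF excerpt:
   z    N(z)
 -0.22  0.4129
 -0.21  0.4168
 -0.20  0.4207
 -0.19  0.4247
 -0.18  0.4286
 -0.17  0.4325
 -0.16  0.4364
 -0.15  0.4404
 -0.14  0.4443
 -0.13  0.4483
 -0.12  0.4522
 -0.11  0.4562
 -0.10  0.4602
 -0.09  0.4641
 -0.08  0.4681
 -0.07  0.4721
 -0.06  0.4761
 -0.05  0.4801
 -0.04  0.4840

σ√T = 0.25·√0.1667 = 0.1021
d₁ = [ln(374/384) + (0.072 + 0.25²/2)·0.1667] / 0.1021 = [-0.0264 + 0.0172] / 0.1021 = -0.0899 ≈ -0.09
d₂ = d₁ − σ√T = -0.0899 − 0.1021 = -0.1920 ≈ -0.19
e^(−rT) = e^(−0.072·0.1667) = 0.9881
N(d₁) = N(-0.09) = 0.4641;  N(d₂) = N(-0.19) = 0.4247
C = 374·0.4641 − 384·0.9881·0.4247 = 173.5734 − 161.1441 = 12.4293

€12.43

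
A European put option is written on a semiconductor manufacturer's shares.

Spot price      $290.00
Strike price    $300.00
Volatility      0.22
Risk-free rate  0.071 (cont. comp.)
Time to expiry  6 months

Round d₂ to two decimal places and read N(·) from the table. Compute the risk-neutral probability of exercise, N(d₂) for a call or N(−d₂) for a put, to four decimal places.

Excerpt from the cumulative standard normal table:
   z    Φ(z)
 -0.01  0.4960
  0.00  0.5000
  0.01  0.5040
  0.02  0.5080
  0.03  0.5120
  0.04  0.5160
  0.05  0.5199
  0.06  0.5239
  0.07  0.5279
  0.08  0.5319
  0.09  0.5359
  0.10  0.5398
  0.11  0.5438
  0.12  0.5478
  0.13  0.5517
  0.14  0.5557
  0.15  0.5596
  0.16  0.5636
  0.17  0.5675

0.5279

σ√T = 0.22 × 0.7071 = 0.1556
d₁ = [ln(290/300) + (0.071 + ½·0.22²)·0.5] / (σ√T) = (-0.0339 + 0.0476) / 0.1556 = 0.0881 → 0.09
d₂ = 0.0881 − 0.1556 = -0.0675 → -0.07
Risk-neutral Pr[S_T < K] = N(−d₂) = N(0.07) = 0.5279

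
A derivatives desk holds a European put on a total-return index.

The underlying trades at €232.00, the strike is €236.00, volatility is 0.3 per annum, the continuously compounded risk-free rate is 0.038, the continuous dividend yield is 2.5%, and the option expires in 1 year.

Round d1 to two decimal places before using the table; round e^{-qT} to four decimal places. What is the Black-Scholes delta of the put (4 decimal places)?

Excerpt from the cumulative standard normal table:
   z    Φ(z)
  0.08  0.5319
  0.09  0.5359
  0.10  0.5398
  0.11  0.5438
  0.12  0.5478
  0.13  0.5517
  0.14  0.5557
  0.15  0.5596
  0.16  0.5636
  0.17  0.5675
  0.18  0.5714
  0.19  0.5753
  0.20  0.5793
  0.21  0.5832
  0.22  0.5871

-0.4333

σ√T = 0.3 × 1.0000 = 0.3000
d₁ = [ln(232/236) + (0.038 − 0.025 + 0.3²/2)·1] / 0.3000 = [-0.0171 + 0.0580] / 0.3000 = 0.1364 ≈ 0.14
N(d₁) = N(0.14) = 0.5557
Δ_put = e^(−qT)·(N(d₁) − 1) = 0.9753·(0.5557 − 1) = -0.4333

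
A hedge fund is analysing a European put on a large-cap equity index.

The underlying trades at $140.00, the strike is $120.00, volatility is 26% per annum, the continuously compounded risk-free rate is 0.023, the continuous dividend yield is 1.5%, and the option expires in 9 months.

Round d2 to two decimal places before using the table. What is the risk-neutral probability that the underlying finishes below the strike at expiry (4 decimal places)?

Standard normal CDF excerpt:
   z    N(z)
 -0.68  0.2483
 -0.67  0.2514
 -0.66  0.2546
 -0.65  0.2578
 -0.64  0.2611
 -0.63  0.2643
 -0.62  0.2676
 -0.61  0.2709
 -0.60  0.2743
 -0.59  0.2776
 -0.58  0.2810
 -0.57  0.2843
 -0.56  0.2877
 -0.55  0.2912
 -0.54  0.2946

σ√T = 0.26 × 0.8660 = 0.2252
d₁ = [ln(140/120) + (0.023 − 0.015 + 0.26²/2)·0.75] / 0.2252 = [0.1542 + 0.0314] / 0.2252 = 0.8238 ⇒ 0.82
d₂ = d₁ − σ√T = 0.8238 − 0.2252 = 0.5987 ⇒ 0.60
Pr(exercise) under Q = N(−d₂) = N(-0.60) = 0.2743

0.2743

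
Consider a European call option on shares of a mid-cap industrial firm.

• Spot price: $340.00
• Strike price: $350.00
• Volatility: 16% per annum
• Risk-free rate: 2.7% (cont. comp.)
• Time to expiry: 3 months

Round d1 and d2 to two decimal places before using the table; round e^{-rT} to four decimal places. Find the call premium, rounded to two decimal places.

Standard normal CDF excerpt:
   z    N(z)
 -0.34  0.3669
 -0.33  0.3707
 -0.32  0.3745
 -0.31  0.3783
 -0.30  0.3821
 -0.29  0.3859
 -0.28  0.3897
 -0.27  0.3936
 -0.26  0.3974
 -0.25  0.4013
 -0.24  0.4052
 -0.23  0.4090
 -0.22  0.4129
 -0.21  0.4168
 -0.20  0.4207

σ√T = 0.16 × 0.5000 = 0.0800
d₁ = [ln(340/350) + (0.027 + ½·0.16²)·0.25] / (σ√T) = (-0.0290 + 0.0100) / 0.0800 = -0.2380 ≈ -0.24
d₂ = -0.2380 − 0.0800 = -0.3180 ≈ -0.32
exp(−rT) = exp(−0.027·0.25) = 0.9933
C = 340·N(-0.24) − 350·0.9933·N(-0.32) = 340·0.4052 − 350·0.9933·0.3745 = 137.7680 − 130.1968 = 7.5712

$7.57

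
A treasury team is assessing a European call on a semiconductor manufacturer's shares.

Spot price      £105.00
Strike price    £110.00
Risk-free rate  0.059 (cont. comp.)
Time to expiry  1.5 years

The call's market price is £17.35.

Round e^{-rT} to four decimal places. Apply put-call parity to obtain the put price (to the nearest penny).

£13.03

exp(−rT) = exp(−0.059·1.5) = 0.9153
Put-call parity: C − P = S − K·e^(−rT) = 105 − 110·0.9153 = 105 − 100.6830 = 4.3170
P = C − (C − P) = 17.35 − (4.3170) = 13.0330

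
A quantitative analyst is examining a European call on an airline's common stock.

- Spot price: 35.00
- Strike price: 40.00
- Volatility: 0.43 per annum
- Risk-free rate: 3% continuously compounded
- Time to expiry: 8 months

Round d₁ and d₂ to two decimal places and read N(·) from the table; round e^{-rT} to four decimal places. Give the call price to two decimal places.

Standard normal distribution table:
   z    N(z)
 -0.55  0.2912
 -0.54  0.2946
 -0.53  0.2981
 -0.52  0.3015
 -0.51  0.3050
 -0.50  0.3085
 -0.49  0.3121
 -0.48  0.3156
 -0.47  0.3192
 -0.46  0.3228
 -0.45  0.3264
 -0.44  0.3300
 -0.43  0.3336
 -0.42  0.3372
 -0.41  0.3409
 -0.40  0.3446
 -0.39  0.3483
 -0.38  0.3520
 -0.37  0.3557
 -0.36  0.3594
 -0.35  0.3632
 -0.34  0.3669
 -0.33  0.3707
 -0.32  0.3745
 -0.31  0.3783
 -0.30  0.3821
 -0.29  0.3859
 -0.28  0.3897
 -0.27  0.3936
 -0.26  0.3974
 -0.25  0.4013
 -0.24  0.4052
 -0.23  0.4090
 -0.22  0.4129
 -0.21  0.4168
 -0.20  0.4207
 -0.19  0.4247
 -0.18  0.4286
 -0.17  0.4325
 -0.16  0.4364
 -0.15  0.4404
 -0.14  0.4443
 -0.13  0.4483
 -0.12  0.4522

3.32

T = 0.6667;  σ√T = 0.3511
ln(S/K) + (r + σ²/2)T = ln(35/40) + (0.03 + 0.43²/2)·0.6667 = -0.1335 + 0.0816 = -0.0519
d₁ = -0.0519 / 0.3511 = -0.1478 which rounds to -0.15
d₂ = d₁ − σ√T = -0.1478 − 0.3511 = -0.4989 which rounds to -0.50
exp(−rT) = exp(−0.03·0.6667) = 0.9802
C = 35·N(-0.15) − 40·0.9802·N(-0.50) = 35·0.4404 − 40·0.9802·0.3085 = 15.4140 − 12.0957 = 3.3183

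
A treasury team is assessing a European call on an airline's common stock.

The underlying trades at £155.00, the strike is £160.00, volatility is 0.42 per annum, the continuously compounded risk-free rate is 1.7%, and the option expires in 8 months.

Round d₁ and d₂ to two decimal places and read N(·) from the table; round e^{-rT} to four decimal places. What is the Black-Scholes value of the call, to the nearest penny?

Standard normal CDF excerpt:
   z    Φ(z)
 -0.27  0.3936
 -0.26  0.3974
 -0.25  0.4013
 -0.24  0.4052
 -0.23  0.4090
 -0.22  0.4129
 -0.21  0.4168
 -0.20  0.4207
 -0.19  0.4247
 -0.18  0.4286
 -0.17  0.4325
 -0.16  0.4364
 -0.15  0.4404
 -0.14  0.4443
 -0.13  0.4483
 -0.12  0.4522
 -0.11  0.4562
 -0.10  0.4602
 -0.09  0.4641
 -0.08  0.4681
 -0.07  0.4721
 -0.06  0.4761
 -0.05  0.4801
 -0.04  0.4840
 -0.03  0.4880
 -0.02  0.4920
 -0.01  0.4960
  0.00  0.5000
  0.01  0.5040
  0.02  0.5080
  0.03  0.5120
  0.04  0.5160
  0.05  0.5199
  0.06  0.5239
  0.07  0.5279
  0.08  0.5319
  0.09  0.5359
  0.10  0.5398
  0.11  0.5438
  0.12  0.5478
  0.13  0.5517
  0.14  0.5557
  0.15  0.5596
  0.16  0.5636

£19.59

σ√T = 0.42·√0.6667 = 0.3429
d₁ = [ln(155/160) + (0.017 + ½·0.42²)·0.6667] / (σ√T) = (-0.0317 + 0.0701) / 0.3429 = 0.1119 which rounds to 0.11
d₂ = 0.1119 − 0.3429 = -0.2310 which rounds to -0.23
exp(−rT) = exp(−0.017·0.6667) = 0.9887
C = 155·N(0.11) − 160·0.9887·N(-0.23) = 155·0.5438 − 160·0.9887·0.4090 = 84.2890 − 64.7005 = 19.5885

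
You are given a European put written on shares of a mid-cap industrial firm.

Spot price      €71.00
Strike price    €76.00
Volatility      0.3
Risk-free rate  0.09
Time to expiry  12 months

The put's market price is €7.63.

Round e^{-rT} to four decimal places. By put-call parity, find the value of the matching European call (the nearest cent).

exp(−rT) = exp(−0.09·1) = 0.9139
Put-call parity: C − P = S − K·e^(−rT) = 71 − 76·0.9139 = 71 − 69.4564 = 1.5436
C = P + (C − P) = 7.63 + (1.5436) = 9.1736

€9.17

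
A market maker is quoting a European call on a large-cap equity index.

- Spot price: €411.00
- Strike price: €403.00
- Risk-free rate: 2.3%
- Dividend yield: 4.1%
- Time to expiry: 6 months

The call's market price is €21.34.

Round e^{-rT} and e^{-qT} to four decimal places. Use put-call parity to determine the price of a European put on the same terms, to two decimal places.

e^(−qT) = e^(−0.041·0.5) = 0.9797;  e^(−rT) = e^(−0.023·0.5) = 0.9886
Put-call parity: C − P = S·e^(−qT) − K·e^(−rT) = 411·0.9797 − 403·0.9886 = 402.6567 − 398.4058 = 4.2509
P = C − (C − P) = 21.34 − (4.2509) = 17.0891

€17.09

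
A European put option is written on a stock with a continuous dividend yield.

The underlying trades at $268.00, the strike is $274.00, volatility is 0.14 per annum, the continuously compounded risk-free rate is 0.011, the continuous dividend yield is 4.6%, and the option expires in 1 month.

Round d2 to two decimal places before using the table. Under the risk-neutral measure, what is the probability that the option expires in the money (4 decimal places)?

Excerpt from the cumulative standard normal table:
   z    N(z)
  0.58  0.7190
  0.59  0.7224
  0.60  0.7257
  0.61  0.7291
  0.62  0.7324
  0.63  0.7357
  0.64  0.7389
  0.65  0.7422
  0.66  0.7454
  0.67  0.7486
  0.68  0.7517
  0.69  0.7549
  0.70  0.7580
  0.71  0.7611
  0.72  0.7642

σ√T = 0.14·√0.08333 = 0.0404
ln(S/K) + (r − q + σ²/2)T = ln(268/274) + (0.011 − 0.046 + 0.14²/2)·0.08333 = -0.0221 − 0.0021 = -0.0242
d₁ = -0.0242 / 0.0404 = -0.5998 ≈ -0.60
d₂ = d₁ − σ√T = -0.5998 − 0.0404 = -0.6402 ≈ -0.64
Pr(exercise) under Q = N(−d₂) = N(0.64) = 0.7389

0.7389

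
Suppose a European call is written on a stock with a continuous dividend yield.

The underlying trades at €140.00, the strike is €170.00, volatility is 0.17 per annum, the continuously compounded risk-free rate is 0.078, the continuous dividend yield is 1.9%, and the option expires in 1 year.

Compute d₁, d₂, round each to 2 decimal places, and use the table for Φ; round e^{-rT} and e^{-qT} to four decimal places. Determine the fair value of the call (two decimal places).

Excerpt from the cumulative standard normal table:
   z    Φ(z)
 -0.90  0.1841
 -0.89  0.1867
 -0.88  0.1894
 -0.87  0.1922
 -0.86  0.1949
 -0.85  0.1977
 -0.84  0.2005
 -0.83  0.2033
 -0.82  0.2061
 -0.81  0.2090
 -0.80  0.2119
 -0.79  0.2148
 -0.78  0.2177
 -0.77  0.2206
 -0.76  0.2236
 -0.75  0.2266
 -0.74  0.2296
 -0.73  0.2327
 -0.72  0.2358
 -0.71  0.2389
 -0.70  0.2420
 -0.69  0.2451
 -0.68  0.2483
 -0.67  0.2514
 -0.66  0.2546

€3.03

T = 1;  σ√T = 0.1700
d₁ = [ln(140/170) + (0.078 − 0.019 + 0.17²/2)·1] / 0.1700 = [-0.1942 + 0.0735] / 0.1700 = -0.7100 ≈ -0.71
d₂ = d₁ − σ√T = -0.7100 − 0.1700 = -0.8800 ≈ -0.88
e^(−qT) = e^(−0.019·1) = 0.9812;  e^(−rT) = e^(−0.078·1) = 0.9250
N(d₁) = N(-0.71) = 0.2389;  N(d₂) = N(-0.88) = 0.1894
C = 140·0.9812·0.2389 − 170·0.9250·0.1894 = 32.8172 − 29.7832 = 3.0341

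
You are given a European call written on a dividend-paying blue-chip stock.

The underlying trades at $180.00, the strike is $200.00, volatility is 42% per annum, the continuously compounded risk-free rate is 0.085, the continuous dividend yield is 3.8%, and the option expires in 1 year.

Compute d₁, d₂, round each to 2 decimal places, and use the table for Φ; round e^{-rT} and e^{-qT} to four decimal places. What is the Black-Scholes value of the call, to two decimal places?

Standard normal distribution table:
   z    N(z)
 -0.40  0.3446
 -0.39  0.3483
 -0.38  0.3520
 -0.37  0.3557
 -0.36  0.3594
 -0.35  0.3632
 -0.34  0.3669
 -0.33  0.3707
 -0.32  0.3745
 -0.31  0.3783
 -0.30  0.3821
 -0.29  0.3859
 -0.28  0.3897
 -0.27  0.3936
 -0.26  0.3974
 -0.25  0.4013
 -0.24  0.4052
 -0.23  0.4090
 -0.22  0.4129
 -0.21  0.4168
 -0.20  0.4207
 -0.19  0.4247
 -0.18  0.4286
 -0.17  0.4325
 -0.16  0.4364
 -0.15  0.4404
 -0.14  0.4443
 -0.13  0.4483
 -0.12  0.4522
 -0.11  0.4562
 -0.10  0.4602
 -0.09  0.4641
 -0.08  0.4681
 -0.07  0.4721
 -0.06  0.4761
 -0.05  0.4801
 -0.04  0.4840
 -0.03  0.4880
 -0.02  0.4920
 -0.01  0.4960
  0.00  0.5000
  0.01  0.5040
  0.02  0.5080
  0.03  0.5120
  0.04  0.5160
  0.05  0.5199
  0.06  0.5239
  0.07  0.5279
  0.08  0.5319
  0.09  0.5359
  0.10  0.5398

$24.76

σ√T = 0.42·√1 = 0.4200
d₁ = [ln(180/200) + (0.085 − 0.038 + 0.42²/2)·1] / 0.4200 = [-0.1054 + 0.1352] / 0.4200 = 0.0710 ⇒ 0.07
d₂ = d₁ − σ√T = 0.0710 − 0.4200 = -0.3490 ⇒ -0.35
e^(−qT) = e^(−0.038·1) = 0.9627;  e^(−rT) = e^(−0.085·1) = 0.9185
C = 180·0.9627·N(0.07) − 200·0.9185·N(-0.35) = 180·0.9627·0.5279 − 200·0.9185·0.3632 = 91.4777 − 66.7198 = 24.7578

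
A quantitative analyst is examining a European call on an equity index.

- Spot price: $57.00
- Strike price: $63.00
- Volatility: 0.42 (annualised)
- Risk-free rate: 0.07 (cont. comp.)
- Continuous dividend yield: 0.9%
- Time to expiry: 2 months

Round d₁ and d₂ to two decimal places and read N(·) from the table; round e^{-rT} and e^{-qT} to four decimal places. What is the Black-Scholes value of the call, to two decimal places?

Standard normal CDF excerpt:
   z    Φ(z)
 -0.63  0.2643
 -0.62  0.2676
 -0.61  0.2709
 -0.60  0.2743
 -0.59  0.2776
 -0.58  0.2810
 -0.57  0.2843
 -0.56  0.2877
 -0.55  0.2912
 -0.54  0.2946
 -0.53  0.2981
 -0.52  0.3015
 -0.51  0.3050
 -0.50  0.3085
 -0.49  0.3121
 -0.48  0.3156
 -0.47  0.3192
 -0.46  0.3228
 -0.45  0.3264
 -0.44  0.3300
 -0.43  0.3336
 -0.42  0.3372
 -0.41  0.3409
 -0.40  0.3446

T = 0.1667;  σ√T = 0.1715
d₁ = [ln(57/63) + (0.07 − 0.009 + ½·0.42²)·0.1667] / (σ√T) = (-0.1001 + 0.0249) / 0.1715 = -0.4387 which rounds to -0.44
d₂ = -0.4387 − 0.1715 = -0.6101 which rounds to -0.61
e^(−qT) = e^(−0.009·0.1667) = 0.9985;  e^(−rT) = e^(−0.07·0.1667) = 0.9884
C = 57·0.9985·N(-0.44) − 63·0.9884·N(-0.61) = 57·0.9985·0.3300 − 63·0.9884·0.2709 = 18.7818 − 16.8687 = 1.9131

$1.91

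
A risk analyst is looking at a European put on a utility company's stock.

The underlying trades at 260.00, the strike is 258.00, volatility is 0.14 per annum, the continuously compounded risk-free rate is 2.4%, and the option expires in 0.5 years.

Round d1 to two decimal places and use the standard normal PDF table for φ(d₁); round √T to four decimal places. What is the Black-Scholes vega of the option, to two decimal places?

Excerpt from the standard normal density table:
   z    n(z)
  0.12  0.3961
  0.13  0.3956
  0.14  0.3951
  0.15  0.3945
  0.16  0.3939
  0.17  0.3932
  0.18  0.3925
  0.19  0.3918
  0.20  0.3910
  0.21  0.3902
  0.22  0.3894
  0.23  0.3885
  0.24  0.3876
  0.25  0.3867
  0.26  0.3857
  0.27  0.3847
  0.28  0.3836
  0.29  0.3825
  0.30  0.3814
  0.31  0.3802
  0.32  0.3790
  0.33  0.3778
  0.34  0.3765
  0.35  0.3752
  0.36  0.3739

71.09

T = 0.5;  σ√T = 0.0990
d₁ = [ln(260/258) + (0.024 + ½·0.14²)·0.5] / (σ√T) = (0.0077 + 0.0169) / 0.0990 = 0.2487 ≈ 0.25
√T = √0.5 = 0.7071
φ(d₁) = φ(0.25) = 0.3867
vega = S·φ(d₁)·√T = 260·0.3867·0.7071 = 71.0932
(Call and put vega coincide under Black-Scholes.)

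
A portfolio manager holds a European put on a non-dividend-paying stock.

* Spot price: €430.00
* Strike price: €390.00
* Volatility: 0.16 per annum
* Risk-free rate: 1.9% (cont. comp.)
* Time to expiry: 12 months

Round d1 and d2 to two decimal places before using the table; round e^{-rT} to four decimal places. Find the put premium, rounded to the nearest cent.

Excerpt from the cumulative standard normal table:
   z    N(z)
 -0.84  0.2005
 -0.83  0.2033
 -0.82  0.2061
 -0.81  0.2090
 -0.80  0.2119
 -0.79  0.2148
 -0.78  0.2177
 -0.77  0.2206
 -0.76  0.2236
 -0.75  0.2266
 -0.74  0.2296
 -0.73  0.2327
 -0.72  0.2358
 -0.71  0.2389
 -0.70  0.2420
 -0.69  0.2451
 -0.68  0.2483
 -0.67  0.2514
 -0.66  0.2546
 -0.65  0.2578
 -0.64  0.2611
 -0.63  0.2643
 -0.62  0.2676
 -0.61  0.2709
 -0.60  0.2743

σ√T = 0.16·√1 = 0.1600
d₁ = [ln(430/390) + (0.019 + 0.16²/2)·1] / 0.1600 = [0.0976 + 0.0318] / 0.1600 = 0.8090 ⇒ 0.81
d₂ = d₁ − σ√T = 0.8090 − 0.1600 = 0.6490 ⇒ 0.65
e^(−rT) = e^(−0.019·1) = 0.9812
N(−d₂) = N(-0.65) = 0.2578;  N(−d₁) = N(-0.81) = 0.2090
P = 390·0.9812·0.2578 − 430·0.2090 = 98.6518 − 89.8700 = 8.7818

€8.78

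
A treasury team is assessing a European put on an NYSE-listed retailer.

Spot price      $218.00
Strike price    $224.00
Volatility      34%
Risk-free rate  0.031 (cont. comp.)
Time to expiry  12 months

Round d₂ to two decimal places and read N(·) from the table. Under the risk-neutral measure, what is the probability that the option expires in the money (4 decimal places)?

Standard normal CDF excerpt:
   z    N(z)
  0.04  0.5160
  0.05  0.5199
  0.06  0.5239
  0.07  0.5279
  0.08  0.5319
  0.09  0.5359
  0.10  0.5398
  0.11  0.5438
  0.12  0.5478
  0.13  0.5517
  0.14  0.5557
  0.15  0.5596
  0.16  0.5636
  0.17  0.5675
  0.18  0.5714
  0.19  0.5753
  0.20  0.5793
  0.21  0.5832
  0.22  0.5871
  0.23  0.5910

0.5636

T = 1;  σ√T = 0.3400
ln(S/K) + (r + σ²/2)T = ln(218/224) + (0.031 + 0.34²/2)·1 = -0.0272 + 0.0888 = 0.0616
d₁ = 0.0616 / 0.3400 = 0.1813 → 0.18
d₂ = d₁ − σ√T = 0.1813 − 0.3400 = -0.1587 → -0.16
Risk-neutral Pr[S_T < K] = N(−d₂) = N(0.16) = 0.5636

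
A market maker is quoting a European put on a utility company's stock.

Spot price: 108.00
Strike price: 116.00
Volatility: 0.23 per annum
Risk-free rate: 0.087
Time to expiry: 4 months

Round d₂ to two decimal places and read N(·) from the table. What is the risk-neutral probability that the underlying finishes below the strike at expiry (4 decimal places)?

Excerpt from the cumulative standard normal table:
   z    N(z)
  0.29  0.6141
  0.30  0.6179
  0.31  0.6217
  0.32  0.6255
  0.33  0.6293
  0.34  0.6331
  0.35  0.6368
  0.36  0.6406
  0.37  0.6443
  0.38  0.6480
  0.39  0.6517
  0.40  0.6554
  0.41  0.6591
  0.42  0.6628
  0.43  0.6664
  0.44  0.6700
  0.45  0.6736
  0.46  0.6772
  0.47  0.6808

σ√T = 0.23·√0.3333 = 0.1328
ln(S/K) + (r + σ²/2)T = ln(108/116) + (0.087 + 0.23²/2)·0.3333 = -0.0715 + 0.0378 = -0.0336
d₁ = -0.0336 / 0.1328 = -0.2533 which rounds to -0.25
d₂ = d₁ − σ√T = -0.2533 − 0.1328 = -0.3861 which rounds to -0.39
Pr(exercise) under Q = N(−d₂) = N(0.39) = 0.6517

0.6517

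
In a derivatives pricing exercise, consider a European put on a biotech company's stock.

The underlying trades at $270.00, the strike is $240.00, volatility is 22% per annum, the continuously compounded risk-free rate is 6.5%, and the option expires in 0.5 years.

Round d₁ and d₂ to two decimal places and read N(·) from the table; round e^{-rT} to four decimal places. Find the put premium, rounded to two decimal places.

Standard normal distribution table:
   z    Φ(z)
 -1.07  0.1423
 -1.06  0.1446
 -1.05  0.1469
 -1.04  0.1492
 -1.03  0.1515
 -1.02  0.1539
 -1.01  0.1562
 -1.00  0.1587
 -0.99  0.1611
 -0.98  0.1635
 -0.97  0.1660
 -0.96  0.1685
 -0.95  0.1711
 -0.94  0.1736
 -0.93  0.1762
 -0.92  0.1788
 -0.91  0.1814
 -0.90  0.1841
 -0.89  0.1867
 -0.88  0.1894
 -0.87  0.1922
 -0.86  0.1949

$3.09

σ√T = 0.22 × 0.7071 = 0.1556
d₁ = [ln(270/240) + (0.065 + 0.22²/2)·0.5] / 0.1556 = [0.1178 + 0.0446] / 0.1556 = 1.0438 → 1.04
d₂ = d₁ − σ√T = 1.0438 − 0.1556 = 0.8883 → 0.89
exp(−rT) = exp(−0.065·0.5) = 0.9680
N(−d₂) = N(-0.89) = 0.1867;  N(−d₁) = N(-1.04) = 0.1492
P = 240·0.9680·0.1867 − 270·0.1492 = 43.3741 − 40.2840 = 3.0901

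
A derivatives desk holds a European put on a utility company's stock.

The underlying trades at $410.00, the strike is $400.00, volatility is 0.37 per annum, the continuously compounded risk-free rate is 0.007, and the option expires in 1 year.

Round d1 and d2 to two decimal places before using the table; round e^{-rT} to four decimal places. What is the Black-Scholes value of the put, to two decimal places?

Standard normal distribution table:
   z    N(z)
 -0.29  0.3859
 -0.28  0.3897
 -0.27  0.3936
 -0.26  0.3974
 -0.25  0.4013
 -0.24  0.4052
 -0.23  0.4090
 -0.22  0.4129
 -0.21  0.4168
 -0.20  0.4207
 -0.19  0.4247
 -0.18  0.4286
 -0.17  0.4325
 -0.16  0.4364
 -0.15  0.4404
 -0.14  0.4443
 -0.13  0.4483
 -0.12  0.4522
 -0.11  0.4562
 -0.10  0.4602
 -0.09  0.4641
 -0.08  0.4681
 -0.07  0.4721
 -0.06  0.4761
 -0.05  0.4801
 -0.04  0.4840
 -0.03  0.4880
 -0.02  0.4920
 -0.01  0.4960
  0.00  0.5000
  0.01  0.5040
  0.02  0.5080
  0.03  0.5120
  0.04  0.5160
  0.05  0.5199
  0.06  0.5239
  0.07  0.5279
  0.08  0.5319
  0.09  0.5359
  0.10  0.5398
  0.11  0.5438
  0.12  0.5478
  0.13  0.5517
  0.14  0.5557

σ√T = 0.37 × 1.0000 = 0.3700
d₁ = [ln(410/400) + (0.007 + 0.37²/2)·1] / 0.3700 = [0.0247 + 0.0755] / 0.3700 = 0.2707 → 0.27
d₂ = d₁ − σ√T = 0.2707 − 0.3700 = -0.0993 → -0.10
e^(−rT) = e^(−0.007·1) = 0.9930
N(−d₂) = N(0.10) = 0.5398;  N(−d₁) = N(-0.27) = 0.3936
P = 400·0.9930·0.5398 − 410·0.3936 = 214.4086 − 161.3760 = 53.0326

$53.03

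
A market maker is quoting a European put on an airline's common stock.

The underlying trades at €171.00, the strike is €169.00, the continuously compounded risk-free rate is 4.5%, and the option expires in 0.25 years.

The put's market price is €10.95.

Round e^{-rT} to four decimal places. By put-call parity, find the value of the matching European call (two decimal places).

exp(−rT) = exp(−0.045·0.25) = 0.9888
Put-call parity: C − P = S − K·e^(−rT) = 171 − 169·0.9888 = 171 − 167.1072 = 3.8928
C = P + (C − P) = 10.95 + (3.8928) = 14.8428

€14.84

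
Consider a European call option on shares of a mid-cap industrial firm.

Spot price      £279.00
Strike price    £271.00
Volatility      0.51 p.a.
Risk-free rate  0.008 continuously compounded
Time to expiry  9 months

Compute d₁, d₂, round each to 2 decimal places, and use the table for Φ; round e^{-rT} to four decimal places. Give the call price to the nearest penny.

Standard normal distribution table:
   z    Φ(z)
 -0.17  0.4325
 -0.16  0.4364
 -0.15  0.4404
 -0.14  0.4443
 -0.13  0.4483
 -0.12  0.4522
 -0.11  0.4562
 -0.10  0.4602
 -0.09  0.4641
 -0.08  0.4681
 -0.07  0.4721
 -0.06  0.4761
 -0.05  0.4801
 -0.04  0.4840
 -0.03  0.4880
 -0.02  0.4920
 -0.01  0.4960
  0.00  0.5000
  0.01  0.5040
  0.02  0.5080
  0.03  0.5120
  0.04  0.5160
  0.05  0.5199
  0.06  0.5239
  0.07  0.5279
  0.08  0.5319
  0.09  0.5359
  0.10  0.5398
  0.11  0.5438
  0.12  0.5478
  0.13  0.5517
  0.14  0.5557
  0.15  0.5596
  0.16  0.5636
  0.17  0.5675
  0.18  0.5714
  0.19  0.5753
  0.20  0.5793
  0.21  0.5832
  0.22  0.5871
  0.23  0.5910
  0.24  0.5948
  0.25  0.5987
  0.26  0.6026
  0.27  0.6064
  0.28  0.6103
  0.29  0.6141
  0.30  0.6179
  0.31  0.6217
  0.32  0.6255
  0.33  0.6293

£52.71

T = 0.75;  σ√T = 0.4417
ln(S/K) + (r + σ²/2)T = ln(279/271) + (0.008 + 0.51²/2)·0.75 = 0.0291 + 0.1035 = 0.1326
d₁ = 0.1326 / 0.4417 = 0.3003 which rounds to 0.30
d₂ = d₁ − σ√T = 0.3003 − 0.4417 = -0.1414 which rounds to -0.14
e^(−rT) = e^(−0.008·0.75) = 0.9940
C = 279·N(0.30) − 271·0.9940·N(-0.14) = 279·0.6179 − 271·0.9940·0.4443 = 172.3941 − 119.6829 = 52.7112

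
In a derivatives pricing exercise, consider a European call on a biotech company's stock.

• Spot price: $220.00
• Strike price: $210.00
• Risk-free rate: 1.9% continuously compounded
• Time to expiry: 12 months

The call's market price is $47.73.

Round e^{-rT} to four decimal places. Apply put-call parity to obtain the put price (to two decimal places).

$33.78

e^(−rT) = e^(−0.019·1) = 0.9812
Put-call parity: C − P = S − K·e^(−rT) = 220 − 210·0.9812 = 220 − 206.0520 = 13.9480
P = C − (C − P) = 47.73 − (13.9480) = 33.7820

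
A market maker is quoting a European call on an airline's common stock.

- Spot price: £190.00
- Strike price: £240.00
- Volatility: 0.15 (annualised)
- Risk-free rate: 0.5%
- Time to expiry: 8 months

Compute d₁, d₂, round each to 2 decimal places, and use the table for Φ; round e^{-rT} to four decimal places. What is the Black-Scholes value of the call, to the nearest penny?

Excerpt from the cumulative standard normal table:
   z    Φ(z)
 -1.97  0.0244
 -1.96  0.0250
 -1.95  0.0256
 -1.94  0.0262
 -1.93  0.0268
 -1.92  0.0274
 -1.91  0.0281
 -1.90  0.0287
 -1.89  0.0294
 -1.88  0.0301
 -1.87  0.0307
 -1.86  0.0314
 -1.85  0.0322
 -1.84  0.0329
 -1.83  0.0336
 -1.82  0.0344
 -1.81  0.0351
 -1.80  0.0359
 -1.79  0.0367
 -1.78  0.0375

σ√T = 0.15 × 0.8165 = 0.1225
d₁ = [ln(190/240) + (0.005 + 0.15²/2)·0.6667] / 0.1225 = [-0.2336 + 0.0108] / 0.1225 = -1.8190 → -1.82
d₂ = d₁ − σ√T = -1.8190 − 0.1225 = -1.9415 → -1.94
e^(−rT) = e^(−0.005·0.6667) = 0.9967
C = 190·N(-1.82) − 240·0.9967·N(-1.94) = 190·0.0344 − 240·0.9967·0.0262 = 6.5360 − 6.2672 = 0.2688

£0.27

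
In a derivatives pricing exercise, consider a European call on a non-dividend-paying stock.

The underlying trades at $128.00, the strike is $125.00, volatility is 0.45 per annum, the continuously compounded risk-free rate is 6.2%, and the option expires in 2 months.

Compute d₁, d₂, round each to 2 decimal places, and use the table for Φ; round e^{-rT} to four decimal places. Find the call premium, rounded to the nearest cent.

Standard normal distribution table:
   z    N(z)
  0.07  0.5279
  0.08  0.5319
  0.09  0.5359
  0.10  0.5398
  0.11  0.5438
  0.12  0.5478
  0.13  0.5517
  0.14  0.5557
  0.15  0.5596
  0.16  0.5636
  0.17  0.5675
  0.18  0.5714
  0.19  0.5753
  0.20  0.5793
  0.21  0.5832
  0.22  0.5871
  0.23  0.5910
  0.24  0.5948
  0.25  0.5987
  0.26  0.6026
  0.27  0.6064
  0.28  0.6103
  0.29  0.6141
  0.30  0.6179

σ√T = 0.45·√0.1667 = 0.1837
d₁ = [ln(128/125) + (0.062 + ½·0.45²)·0.1667] / (σ√T) = (0.0237 + 0.0272) / 0.1837 = 0.2772 which rounds to 0.28
d₂ = 0.2772 − 0.1837 = 0.0935 which rounds to 0.09
e^(−rT) = e^(−0.062·0.1667) = 0.9897
C = 128·N(0.28) − 125·0.9897·N(0.09) = 128·0.6103 − 125·0.9897·0.5359 = 78.1184 − 66.2975 = 11.8209

$11.82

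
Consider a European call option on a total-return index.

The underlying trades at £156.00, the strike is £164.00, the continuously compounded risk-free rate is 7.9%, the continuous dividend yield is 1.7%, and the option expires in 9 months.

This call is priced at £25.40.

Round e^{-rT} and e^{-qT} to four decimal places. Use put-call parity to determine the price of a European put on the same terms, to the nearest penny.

e^(−qT) = e^(−0.017·0.75) = 0.9873;  e^(−rT) = e^(−0.079·0.75) = 0.9425
Put-call parity: C − P = S·e^(−qT) − K·e^(−rT) = 156·0.9873 − 164·0.9425 = 154.0188 − 154.5700 = -0.5512
P = C − (C − P) = 25.40 − (-0.5512) = 25.9512

£25.95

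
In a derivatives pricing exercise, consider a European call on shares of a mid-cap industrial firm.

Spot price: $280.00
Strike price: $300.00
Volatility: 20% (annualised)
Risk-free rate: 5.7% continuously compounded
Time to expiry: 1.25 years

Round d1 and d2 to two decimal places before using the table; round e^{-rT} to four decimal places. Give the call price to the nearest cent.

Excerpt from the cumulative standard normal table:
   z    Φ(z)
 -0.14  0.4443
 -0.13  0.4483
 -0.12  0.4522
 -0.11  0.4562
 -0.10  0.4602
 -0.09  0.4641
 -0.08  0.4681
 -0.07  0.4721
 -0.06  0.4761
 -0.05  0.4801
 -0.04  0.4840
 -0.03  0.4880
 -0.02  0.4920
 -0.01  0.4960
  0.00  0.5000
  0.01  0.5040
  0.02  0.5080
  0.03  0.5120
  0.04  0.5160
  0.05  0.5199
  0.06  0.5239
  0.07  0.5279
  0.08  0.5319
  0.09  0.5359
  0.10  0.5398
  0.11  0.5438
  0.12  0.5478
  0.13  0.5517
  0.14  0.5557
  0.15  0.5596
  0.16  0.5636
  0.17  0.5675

T = 1.25;  σ√T = 0.2236
d₁ = [ln(280/300) + (0.057 + ½·0.2²)·1.25] / (σ√T) = (-0.0690 + 0.0963) / 0.2236 = 0.1219 → 0.12
d₂ = 0.1219 − 0.2236 = -0.1017 → -0.10
e^(−rT) = e^(−0.057·1.25) = 0.9312
N(d₁) = N(0.12) = 0.5478;  N(d₂) = N(-0.10) = 0.4602
C = 280·0.5478 − 300·0.9312·0.4602 = 153.3840 − 128.5615 = 24.8225

$24.82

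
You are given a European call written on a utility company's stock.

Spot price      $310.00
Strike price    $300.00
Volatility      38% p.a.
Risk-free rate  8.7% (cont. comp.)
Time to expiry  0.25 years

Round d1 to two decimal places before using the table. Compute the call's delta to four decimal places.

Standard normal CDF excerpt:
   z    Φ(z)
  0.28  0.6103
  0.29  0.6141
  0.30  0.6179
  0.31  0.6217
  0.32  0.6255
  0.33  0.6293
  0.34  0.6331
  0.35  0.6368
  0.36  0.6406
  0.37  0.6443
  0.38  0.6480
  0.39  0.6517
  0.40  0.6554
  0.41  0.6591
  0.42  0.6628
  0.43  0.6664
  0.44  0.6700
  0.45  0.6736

0.6480

σ√T = 0.38 × 0.5000 = 0.1900
d₁ = [ln(310/300) + (0.087 + 0.38²/2)·0.25] / 0.1900 = [0.0328 + 0.0398] / 0.1900 = 0.3821 which rounds to 0.38
N(d₁) = N(0.38) = 0.6480
Δ_call = N(d₁) = 0.6480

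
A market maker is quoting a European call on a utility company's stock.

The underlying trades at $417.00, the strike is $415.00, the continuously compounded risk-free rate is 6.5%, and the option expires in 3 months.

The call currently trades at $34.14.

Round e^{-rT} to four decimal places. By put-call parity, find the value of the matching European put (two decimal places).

$25.46

e^(−rT) = e^(−0.065·0.25) = 0.9839
Put-call parity: C − P = S − K·e^(−rT) = 417 − 415·0.9839 = 417 − 408.3185 = 8.6815
P = C − (C − P) = 34.14 − (8.6815) = 25.4585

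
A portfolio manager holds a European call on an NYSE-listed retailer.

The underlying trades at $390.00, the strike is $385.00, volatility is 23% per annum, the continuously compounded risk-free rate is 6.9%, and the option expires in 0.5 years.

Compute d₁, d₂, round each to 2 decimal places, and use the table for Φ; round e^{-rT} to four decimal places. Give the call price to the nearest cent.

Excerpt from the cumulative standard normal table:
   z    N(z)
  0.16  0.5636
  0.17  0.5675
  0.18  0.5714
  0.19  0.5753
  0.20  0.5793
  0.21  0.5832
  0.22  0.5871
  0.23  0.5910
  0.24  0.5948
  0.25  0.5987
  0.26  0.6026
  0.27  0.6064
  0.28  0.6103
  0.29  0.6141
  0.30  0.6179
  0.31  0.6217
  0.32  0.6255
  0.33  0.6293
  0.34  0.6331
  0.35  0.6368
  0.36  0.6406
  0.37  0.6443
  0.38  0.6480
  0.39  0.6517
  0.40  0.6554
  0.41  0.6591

σ√T = 0.23·√0.5 = 0.1626
ln(S/K) + (r + σ²/2)T = ln(390/385) + (0.069 + 0.23²/2)·0.5 = 0.0129 + 0.0477 = 0.0606
d₁ = 0.0606 / 0.1626 = 0.3728 → 0.37
d₂ = d₁ − σ√T = 0.3728 − 0.1626 = 0.2102 → 0.21
exp(−rT) = exp(−0.069·0.5) = 0.9661
C = 390·N(0.37) − 385·0.9661·N(0.21) = 390·0.6443 − 385·0.9661·0.5832 = 251.2770 − 216.9204 = 34.3566

$34.36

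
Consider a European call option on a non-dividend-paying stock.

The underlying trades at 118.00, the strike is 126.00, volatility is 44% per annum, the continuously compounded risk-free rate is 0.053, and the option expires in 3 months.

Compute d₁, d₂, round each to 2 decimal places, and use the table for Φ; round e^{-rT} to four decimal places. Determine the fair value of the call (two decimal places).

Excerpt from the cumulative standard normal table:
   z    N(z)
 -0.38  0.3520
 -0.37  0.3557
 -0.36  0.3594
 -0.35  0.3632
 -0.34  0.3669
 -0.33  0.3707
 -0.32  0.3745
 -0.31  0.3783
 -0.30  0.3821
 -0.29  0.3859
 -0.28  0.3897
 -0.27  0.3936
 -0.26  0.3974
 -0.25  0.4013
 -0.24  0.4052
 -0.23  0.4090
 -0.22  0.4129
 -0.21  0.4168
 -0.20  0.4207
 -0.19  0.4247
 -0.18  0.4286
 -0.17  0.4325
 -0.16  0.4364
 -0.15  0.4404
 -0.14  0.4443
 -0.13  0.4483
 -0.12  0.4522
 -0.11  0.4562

σ√T = 0.44 × 0.5000 = 0.2200
ln(S/K) + (r + σ²/2)T = ln(118/126) + (0.053 + 0.44²/2)·0.25 = -0.0656 + 0.0374 = -0.0281
d₁ = -0.0281 / 0.2200 = -0.1279 ⇒ -0.13
d₂ = d₁ − σ√T = -0.1279 − 0.2200 = -0.3479 ⇒ -0.35
exp(−rT) = exp(−0.053·0.25) = 0.9868
C = 118·N(-0.13) − 126·0.9868·N(-0.35) = 118·0.4483 − 126·0.9868·0.3632 = 52.8994 − 45.1591 = 7.7403

7.74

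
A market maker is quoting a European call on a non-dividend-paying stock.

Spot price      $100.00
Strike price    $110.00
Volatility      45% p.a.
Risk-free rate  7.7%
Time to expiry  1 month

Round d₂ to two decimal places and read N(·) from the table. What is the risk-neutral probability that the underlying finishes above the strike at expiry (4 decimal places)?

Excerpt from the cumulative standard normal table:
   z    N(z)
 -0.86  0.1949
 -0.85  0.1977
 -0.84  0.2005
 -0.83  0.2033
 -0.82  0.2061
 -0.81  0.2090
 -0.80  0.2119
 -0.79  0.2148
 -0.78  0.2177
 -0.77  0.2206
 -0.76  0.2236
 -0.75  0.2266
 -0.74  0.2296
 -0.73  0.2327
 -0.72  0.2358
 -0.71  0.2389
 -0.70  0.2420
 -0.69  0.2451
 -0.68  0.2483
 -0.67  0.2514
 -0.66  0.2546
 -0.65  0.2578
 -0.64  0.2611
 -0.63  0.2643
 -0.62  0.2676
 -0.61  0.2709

σ√T = 0.45 × 0.2887 = 0.1299
d₁ = [ln(100/110) + (0.077 + ½·0.45²)·0.08333] / (σ√T) = (-0.0953 + 0.0149) / 0.1299 = -0.6194 ≈ -0.62
d₂ = -0.6194 − 0.1299 = -0.7493 ≈ -0.75
Risk-neutral Pr[S_T > K] = N(d₂) = N(-0.75) = 0.2266

0.2266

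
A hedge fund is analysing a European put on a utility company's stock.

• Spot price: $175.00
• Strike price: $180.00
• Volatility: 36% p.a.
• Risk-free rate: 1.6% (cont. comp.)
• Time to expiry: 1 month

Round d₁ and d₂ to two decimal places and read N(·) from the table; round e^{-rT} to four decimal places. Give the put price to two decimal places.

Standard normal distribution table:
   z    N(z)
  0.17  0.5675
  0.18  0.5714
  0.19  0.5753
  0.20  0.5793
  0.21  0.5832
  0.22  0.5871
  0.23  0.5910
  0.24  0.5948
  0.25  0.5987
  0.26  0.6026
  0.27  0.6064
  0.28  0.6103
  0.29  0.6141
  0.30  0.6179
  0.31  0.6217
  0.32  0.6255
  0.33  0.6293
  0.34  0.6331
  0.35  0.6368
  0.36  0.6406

σ√T = 0.36 × 0.2887 = 0.1039
d₁ = [ln(175/180) + (0.016 + ½·0.36²)·0.08333] / (σ√T) = (-0.0282 + 0.0067) / 0.1039 = -0.2063 which rounds to -0.21
d₂ = -0.2063 − 0.1039 = -0.3102 which rounds to -0.31
e^(−rT) = e^(−0.016·0.08333) = 0.9987
P = 180·0.9987·N(0.31) − 175·N(0.21) = 180·0.9987·0.6217 − 175·0.5832 = 111.7605 − 102.0600 = 9.7005

$9.70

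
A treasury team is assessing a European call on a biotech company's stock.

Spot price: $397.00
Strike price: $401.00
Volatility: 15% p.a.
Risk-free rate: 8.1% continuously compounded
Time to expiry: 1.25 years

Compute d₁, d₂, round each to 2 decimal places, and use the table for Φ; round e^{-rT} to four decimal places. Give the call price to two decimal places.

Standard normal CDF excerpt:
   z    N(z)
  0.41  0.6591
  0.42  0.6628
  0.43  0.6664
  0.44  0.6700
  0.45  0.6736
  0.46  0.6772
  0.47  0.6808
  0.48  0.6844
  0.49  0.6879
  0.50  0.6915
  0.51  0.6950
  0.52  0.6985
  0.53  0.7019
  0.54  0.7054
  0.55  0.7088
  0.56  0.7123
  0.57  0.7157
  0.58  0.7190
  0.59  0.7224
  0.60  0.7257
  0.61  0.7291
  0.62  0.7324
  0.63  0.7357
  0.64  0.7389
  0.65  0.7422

σ√T = 0.15·√1.25 = 0.1677
d₁ = [ln(397/401) + (0.081 + 0.15²/2)·1.25] / 0.1677 = [-0.0100 + 0.1153] / 0.1677 = 0.6278 which rounds to 0.63
d₂ = d₁ − σ√T = 0.6278 − 0.1677 = 0.4601 which rounds to 0.46
exp(−rT) = exp(−0.081·1.25) = 0.9037
N(d₁) = N(0.63) = 0.7357;  N(d₂) = N(0.46) = 0.6772
C = 397·0.7357 − 401·0.9037·0.6772 = 292.0729 − 245.4062 = 46.6667

$46.67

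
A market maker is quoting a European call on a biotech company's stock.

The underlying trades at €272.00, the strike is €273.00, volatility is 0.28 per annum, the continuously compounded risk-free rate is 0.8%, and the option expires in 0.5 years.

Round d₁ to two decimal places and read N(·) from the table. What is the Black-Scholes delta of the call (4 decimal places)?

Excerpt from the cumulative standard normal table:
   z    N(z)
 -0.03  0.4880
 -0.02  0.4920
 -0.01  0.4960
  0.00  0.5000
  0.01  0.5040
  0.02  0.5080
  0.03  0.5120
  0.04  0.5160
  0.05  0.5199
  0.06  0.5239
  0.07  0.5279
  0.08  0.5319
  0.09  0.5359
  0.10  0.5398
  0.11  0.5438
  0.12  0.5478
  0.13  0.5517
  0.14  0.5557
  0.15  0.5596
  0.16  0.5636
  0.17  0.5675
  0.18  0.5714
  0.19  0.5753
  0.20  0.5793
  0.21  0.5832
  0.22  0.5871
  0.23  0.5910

σ√T = 0.28·√0.5 = 0.1980
d₁ = [ln(272/273) + (0.008 + 0.28²/2)·0.5] / 0.1980 = [-0.0037 + 0.0236] / 0.1980 = 0.1007 which rounds to 0.10
N(d₁) = N(0.10) = 0.5398
Δ_call = N(d₁) = 0.5398

0.5398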